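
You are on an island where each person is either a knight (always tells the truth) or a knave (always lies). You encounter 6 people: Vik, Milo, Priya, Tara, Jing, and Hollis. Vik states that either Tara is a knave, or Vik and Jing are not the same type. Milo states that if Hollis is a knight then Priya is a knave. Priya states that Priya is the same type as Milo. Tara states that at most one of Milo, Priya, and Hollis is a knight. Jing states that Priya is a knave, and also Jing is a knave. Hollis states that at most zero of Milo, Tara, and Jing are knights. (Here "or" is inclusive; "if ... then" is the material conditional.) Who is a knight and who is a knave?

Vik is a knight, Milo is a knight, Priya is a knight, Tara is a knave, Jing is a knave, and Hollis is a knave.

Since Vik is a knight, "either Tara is a knave, or Vik and Jing are not the same type" needs to be True, which holds.
Milo (knight): "if Hollis is a knight then Priya is a knave" — True. ✓
Priya is a knight, and the claim "Priya is the same type as Milo" is indeed True.
Tara is a knave; "at most one of Milo, Priya, and Hollis is a knight" is false, as required.
Jing is a knave; "Priya is a knave, and also Jing is a knave" is false, as required.
Hollis is a knave; "at most zero of Milo, Tara, and Jing are knights" is false, as required.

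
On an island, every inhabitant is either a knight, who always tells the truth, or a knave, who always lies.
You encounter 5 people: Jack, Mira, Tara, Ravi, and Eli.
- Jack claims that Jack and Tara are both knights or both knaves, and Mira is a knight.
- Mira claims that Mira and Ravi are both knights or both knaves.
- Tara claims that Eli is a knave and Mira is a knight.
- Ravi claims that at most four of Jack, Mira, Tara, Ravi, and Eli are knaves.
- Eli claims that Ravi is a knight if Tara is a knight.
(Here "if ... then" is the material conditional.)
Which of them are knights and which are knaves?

Jack is a knave, and the claim "Jack and Tara are both knights or both knaves, and Mira is a knight" is indeed False.
Mira (knave): "Mira and Ravi are both knights or both knaves" — False. ✓
Tara is a knave; "Eli is a knave and Mira is a knight" is False, as required.
As a knight, Ravi's statement "at most four of Jack, Mira, Tara, Ravi, and Eli are knaves" should be true; it is.
Since Eli is a knight, "Ravi is a knight if Tara is a knight" needs to be true, which holds.

Jack is a knave, Mira is a knave, Tara is a knave, Ravi is a knight, and Eli is a knight.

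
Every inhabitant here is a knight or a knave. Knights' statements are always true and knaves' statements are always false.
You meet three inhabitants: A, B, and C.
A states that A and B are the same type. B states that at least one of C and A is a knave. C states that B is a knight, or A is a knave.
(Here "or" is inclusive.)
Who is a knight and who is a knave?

As a knave, A's statement "A and B are the same type" should be False; it is.
As a knight, B's statement "at least one of C and A is a knave" should be true; it is.
Since C is a knight, "B is a knight, or A is a knave" needs to be true, which holds.

A is a knave, B is a knight, and C is a knight.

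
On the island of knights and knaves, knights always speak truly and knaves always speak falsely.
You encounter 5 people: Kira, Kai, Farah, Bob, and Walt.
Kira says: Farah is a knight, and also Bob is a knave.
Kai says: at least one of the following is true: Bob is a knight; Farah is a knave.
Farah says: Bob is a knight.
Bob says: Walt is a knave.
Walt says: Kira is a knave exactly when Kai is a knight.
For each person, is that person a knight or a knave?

Knights: Kai and Walt. Knaves: Kira, Farah, and Bob.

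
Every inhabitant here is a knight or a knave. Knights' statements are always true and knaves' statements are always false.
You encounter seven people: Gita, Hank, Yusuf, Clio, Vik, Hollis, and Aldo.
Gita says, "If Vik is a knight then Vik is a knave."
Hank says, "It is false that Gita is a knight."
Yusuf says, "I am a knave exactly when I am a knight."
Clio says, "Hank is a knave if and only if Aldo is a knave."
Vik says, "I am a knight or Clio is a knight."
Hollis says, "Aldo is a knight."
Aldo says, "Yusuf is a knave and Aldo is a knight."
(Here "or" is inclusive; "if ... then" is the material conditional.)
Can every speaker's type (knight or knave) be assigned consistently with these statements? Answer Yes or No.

Yes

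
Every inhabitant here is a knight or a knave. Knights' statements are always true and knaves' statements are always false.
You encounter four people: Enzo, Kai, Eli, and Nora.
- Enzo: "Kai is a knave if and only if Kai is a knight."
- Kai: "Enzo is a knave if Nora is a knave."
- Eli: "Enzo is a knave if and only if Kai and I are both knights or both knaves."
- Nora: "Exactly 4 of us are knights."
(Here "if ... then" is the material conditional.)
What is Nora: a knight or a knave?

Consistent assignments: {Enzo=knave, Kai=knight, Eli=knight, Nora=knave}; {Enzo=knave, Kai=knight, Eli=knave, Nora=knave}
In every consistent assignment, Nora is a knave.

Nora is a knave.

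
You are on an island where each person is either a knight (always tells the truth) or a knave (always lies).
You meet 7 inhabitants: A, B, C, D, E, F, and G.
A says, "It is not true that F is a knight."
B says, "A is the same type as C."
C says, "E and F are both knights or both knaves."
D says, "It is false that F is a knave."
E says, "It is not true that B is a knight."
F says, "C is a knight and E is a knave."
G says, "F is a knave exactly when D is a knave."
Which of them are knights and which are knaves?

Knights: A, E, and G. Knaves: B, C, D, and F.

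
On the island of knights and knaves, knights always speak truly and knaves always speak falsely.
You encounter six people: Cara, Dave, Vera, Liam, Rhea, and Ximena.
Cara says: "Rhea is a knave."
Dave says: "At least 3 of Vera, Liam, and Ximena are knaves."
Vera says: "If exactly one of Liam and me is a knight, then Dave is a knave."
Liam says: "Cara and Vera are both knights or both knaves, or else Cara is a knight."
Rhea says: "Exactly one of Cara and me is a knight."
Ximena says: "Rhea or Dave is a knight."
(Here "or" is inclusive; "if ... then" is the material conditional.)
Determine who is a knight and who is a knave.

As a knave, Cara's statement "Rhea is a knave" should be False; it is.
As a knave, Dave's statement "at least 3 of Vera, Liam, and Ximena are knaves" should be False; it is.
As a knight, Vera's statement "if exactly one of Liam and me is a knight, then Dave is a knave" should be true; it is.
Since Liam is a knave, "Cara and Vera are both knights or both knaves, or else Cara is a knight" needs to be False, which holds.
Since Rhea is a knight, "exactly one of Cara and me is a knight" needs to be true, which holds.
Ximena is a knight, and the claim "Rhea or Dave is a knight" is indeed true.

Cara is a knave, Dave is a knave, Vera is a knight, Liam is a knave, Rhea is a knight, and Ximena is a knight.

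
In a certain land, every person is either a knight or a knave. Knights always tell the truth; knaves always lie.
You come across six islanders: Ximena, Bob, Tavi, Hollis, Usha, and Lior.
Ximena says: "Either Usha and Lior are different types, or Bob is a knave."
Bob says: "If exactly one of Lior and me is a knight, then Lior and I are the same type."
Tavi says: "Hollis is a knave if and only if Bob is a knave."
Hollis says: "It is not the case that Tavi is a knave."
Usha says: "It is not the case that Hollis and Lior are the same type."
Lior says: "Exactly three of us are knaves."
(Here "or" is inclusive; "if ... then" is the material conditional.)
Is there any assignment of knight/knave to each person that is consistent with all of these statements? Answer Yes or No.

Yes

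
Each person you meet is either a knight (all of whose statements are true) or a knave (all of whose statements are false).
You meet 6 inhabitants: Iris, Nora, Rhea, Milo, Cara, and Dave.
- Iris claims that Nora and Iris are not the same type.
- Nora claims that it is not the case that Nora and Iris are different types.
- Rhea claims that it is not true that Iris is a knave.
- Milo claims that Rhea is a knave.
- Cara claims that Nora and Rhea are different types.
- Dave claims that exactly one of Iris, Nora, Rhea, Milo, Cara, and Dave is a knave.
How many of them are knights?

3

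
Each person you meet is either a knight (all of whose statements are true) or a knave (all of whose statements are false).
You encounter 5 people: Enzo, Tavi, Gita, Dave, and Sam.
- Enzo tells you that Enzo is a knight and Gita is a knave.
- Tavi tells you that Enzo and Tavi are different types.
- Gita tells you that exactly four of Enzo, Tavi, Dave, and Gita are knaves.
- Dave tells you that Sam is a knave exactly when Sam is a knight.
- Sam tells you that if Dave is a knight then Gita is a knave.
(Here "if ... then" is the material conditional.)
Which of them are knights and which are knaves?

Enzo is a knave, Tavi is a knight, Gita is a knave, Dave is a knave, and Sam is a knight.

Suppose Enzo is a knight. Then Enzo's statement "Enzo is a knight and Gita is a knave" would have to be true. Checking the 16 ways to assign the others, none is consistent with every speaker.
(For instance, with Tavi=knight, Gita=knave, Dave=knave, Sam=knight, Tavi's claim "Enzo and Tavi are different types" comes out false where it would need to be true.)
So Enzo must be a knave, making "Enzo is a knight and Gita is a knave" false. Taking Enzo=knave, Tavi=knight, Gita=knave, Dave=knave, Sam=knight, each remaining statement checks out:
  Tavi (knight): "Enzo and Tavi are different types" — true. ✓
  Gita (knave): "exactly four of Enzo, Tavi, Dave, and Gita are knaves" — false. ✓
  Dave (knave): "Sam is a knave exactly when Sam is a knight" — false. ✓
  Sam (knight): "if Dave is a knight then Gita is a knave" — true. ✓
This is the unique consistent assignment.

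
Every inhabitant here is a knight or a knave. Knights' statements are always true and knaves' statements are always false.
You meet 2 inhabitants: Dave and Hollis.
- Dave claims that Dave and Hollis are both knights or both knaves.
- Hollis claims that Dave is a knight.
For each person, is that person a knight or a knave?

Dave is a knight and Hollis is a knight.

Suppose Dave is a knave. Then Dave's statement "Dave and Hollis are both knights or both knaves" would have to be false. Checking the 2 ways to assign the others, none is consistent with every speaker.
(For instance, with Hollis=knight, Hollis's claim "Dave is a knight" comes out false where it would need to be true.)
So Dave must be a knight, making "Dave and Hollis are both knights or both knaves" true. Taking Dave=knight, Hollis=knight, each remaining statement checks out:
  Hollis (knight): "Dave is a knight" — true. ✓
This is the unique consistent assignment.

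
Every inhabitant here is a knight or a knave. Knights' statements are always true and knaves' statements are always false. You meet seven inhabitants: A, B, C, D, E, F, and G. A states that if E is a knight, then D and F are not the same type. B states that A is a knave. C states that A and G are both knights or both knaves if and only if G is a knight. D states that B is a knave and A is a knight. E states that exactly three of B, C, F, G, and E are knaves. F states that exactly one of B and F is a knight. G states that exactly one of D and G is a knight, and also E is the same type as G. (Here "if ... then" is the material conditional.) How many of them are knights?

4

The unique consistent assignment is A=knight, B=knave, C=knight, D=knight, E=knight, F=knave, G=knave.
That has 4 knights.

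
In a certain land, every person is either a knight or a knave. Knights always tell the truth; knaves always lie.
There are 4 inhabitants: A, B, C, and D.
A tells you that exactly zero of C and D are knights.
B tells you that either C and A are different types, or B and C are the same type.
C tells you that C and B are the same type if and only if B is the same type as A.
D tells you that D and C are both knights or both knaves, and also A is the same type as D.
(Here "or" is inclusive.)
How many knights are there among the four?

2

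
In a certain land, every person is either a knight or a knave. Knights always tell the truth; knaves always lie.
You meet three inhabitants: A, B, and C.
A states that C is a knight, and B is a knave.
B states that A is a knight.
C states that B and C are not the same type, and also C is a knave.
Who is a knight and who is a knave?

As a knave, A's statement "C is a knight, and B is a knave" should be false; it is.
B is a knave; "A is a knight" is false, as required.
C is a knave, and the claim "B and C are not the same type, and also C is a knave" is indeed false.

A is a knave, B is a knave, and C is a knave.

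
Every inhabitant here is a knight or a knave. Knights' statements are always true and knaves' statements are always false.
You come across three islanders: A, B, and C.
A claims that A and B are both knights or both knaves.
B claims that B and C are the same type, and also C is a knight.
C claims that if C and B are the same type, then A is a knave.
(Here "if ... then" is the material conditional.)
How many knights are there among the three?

The unique consistent assignment is A=knave, B=knight, C=knight.
That has 2 knights.

2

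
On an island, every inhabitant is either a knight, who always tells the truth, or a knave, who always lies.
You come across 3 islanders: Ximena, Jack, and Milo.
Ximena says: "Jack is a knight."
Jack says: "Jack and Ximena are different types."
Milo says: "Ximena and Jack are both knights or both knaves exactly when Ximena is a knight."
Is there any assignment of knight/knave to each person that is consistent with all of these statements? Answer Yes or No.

Yes

One consistent assignment: Ximena=knave, Jack=knave, Milo=knave.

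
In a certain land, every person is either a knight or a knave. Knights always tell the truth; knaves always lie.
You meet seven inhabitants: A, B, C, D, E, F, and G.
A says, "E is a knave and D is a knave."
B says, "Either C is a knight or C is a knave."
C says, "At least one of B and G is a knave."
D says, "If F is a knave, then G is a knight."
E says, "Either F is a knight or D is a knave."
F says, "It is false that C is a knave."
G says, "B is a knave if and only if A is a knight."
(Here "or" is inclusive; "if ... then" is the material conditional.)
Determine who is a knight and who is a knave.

A is a knave, B is a knight, C is a knave, D is a knight, E is a knave, F is a knave, and G is a knight.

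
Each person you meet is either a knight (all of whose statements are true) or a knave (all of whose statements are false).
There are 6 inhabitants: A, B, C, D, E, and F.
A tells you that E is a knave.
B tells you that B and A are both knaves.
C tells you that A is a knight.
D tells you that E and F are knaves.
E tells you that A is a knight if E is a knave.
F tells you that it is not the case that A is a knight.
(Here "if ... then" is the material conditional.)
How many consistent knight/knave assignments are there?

0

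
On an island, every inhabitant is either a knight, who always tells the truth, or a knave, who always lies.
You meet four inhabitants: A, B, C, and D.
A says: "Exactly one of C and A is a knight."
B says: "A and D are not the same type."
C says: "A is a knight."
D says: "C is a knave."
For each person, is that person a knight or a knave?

A is a knave, B is a knight, C is a knave, and D is a knight.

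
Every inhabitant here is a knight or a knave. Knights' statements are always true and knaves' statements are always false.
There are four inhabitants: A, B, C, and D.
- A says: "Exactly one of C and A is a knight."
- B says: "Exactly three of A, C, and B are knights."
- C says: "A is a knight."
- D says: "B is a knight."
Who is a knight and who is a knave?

A is a knave, B is a knave, C is a knave, and D is a knave.

A is a knave, so "exactly one of C and A is a knight" must be false — and it is.
B is a knave; "exactly three of A, C, and B are knights" is false, as required.
Since C is a knave, "A is a knight" needs to be false, which holds.
D is a knave; "B is a knight" is false, as required.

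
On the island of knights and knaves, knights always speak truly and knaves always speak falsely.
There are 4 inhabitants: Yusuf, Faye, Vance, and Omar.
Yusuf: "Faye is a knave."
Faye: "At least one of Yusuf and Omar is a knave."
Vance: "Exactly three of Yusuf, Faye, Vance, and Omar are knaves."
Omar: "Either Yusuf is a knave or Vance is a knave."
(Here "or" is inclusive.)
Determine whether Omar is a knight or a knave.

Omar is a knight.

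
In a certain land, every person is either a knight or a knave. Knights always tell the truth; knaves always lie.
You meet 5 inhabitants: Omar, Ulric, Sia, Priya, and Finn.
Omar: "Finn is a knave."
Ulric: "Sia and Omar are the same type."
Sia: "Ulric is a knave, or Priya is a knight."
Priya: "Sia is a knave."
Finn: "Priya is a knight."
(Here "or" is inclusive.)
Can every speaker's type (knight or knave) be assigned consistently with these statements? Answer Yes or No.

No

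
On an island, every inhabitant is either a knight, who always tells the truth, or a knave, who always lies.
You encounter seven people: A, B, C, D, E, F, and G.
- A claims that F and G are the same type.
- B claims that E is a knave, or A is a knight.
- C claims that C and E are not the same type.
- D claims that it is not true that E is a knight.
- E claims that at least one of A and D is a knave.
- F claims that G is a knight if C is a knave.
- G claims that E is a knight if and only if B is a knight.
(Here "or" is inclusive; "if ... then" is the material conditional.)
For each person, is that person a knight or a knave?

Knights: A, B, and D. Knaves: C, E, F, and G.

Since A is a knight, "F and G are the same type" needs to be True, which holds.
B (knight): "E is a knave, or A is a knight" — True. ✓
C is a knave; "C and E are not the same type" is false, as required.
D is a knight; "it is not true that E is a knight" is True, as required.
E is a knave, and the claim "at least one of A and D is a knave" is indeed false.
F is a knave, and the claim "G is a knight if C is a knave" is indeed false.
As a knave, G's statement "E is a knight if and only if B is a knight" should be false; it is.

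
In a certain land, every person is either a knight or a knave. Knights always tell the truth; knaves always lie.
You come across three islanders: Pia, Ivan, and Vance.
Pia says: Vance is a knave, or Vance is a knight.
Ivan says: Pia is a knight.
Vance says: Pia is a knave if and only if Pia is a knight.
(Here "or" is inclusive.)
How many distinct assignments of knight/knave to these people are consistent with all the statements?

1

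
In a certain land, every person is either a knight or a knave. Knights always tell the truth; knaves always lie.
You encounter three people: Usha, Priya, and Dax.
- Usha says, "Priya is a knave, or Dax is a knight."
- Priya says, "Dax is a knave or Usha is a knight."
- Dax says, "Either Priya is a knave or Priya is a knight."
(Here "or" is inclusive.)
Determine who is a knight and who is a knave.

As a knight, Usha's statement "Priya is a knave, or Dax is a knight" should be true; it is.
As a knight, Priya's statement "Dax is a knave or Usha is a knight" should be true; it is.
Since Dax is a knight, "either Priya is a knave or Priya is a knight" needs to be true, which holds.

Knights: Usha, Priya, and Dax. Knaves: none.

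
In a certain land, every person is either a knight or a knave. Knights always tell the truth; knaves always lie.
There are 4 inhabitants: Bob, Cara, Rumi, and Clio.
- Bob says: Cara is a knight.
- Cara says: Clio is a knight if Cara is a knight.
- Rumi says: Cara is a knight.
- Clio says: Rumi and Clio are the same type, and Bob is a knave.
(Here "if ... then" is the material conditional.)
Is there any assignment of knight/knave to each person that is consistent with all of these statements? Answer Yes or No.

No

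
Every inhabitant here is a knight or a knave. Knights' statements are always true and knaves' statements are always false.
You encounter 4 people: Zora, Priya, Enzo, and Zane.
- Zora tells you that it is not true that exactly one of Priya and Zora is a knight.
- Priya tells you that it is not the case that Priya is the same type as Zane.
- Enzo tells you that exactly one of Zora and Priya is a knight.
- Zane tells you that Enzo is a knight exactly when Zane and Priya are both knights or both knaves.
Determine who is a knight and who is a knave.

Knights: Priya and Enzo. Knaves: Zora and Zane.

Suppose Zora is a knight. Then Zora's statement "it is not true that exactly one of Priya and Zora is a knight" would have to be true. Checking the 8 ways to assign the others, none is consistent with every speaker.
(For instance, with Priya=knight, Enzo=knight, Zane=knave, Enzo's claim "exactly one of Zora and Priya is a knight" comes out false where it would need to be true.)
So Zora must be a knave, making "it is not true that exactly one of Priya and Zora is a knight" false. Taking Zora=knave, Priya=knight, Enzo=knight, Zane=knave, each remaining statement checks out:
  Priya (knight): "it is not the case that Priya is the same type as Zane" — true. ✓
  Enzo (knight): "exactly one of Zora and Priya is a knight" — true. ✓
  Zane (knave): "Enzo is a knight exactly when Zane and Priya are both knights or both knaves" — false. ✓
This is the unique consistent assignment.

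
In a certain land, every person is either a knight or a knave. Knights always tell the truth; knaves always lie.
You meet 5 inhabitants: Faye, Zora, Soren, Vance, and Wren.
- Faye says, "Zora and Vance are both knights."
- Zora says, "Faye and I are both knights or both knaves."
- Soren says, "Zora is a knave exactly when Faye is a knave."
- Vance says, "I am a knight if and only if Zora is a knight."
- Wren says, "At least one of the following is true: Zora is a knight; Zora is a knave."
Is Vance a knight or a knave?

Vance is a knight.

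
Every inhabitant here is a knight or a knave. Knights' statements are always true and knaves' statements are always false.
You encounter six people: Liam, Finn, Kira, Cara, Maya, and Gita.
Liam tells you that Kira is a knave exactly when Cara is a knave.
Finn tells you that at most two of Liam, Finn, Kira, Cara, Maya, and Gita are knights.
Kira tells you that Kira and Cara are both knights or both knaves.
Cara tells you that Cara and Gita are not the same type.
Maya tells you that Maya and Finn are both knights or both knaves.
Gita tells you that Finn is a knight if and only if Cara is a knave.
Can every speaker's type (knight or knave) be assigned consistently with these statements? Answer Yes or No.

One consistent assignment: Liam=knave, Finn=knight, Kira=knave, Cara=knight, Maya=knave, Gita=knave.

Yes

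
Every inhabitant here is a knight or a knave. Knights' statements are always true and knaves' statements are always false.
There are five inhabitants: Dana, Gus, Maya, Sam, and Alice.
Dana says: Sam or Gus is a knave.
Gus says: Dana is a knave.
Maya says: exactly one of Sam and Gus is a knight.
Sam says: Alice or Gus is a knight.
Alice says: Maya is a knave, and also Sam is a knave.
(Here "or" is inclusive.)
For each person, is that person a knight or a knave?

Knights: Gus and Sam. Knaves: Dana, Maya, and Alice.

Suppose Dana is a knight. Then Dana's statement "Sam or Gus is a knave" would have to be true. Checking the 16 ways to assign the others, none is consistent with every speaker.
(For instance, with Gus=knight, Maya=knave, Sam=knight, Alice=knave, Dana's claim "Sam or Gus is a knave" comes out false where it would need to be true.)
So Dana must be a knave, making "Sam or Gus is a knave" false. Taking Dana=knave, Gus=knight, Maya=knave, Sam=knight, Alice=knave, each remaining statement checks out:
  Gus (knight): "Dana is a knave" — true. ✓
  Maya (knave): "exactly one of Sam and Gus is a knight" — false. ✓
  Sam (knight): "Alice or Gus is a knight" — true. ✓
  Alice (knave): "Maya is a knave, and also Sam is a knave" — false. ✓
This is the unique consistent assignment.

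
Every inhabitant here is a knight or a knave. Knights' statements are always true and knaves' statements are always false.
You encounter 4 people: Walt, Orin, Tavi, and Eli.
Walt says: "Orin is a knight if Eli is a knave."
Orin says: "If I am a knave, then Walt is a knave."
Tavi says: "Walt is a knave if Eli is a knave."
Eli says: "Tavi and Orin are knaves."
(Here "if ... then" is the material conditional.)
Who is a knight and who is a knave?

Walt is a knight, Orin is a knight, Tavi is a knave, and Eli is a knave.

Walt (knight): "Orin is a knight if Eli is a knave" — True. ✓
Orin is a knight; "if I am a knave, then Walt is a knave" is True, as required.
Tavi is a knave; "Walt is a knave if Eli is a knave" is false, as required.
Eli is a knave; "Tavi and Orin are knaves" is false, as required.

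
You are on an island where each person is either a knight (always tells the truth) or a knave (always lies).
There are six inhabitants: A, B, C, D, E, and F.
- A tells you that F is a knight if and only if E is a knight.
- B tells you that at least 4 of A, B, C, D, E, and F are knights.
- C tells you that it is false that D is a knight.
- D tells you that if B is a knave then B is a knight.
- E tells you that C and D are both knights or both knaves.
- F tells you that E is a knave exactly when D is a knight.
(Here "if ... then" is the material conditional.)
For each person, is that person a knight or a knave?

Knights: A and C. Knaves: B, D, E, and F.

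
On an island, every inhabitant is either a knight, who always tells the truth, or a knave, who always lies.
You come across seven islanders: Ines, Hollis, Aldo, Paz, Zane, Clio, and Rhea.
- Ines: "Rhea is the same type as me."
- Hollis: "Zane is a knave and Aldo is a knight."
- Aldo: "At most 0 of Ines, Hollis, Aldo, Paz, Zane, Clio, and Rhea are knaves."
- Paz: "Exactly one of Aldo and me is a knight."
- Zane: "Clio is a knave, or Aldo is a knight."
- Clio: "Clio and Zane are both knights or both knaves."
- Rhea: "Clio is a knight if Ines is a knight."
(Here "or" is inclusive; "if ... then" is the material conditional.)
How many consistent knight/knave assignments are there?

2

Consistent assignments:
  Ines=knave, Hollis=knave, Aldo=knave, Paz=knight, Zane=knight, Clio=knave, Rhea=knight
  Ines=knave, Hollis=knave, Aldo=knave, Paz=knave, Zane=knight, Clio=knave, Rhea=knight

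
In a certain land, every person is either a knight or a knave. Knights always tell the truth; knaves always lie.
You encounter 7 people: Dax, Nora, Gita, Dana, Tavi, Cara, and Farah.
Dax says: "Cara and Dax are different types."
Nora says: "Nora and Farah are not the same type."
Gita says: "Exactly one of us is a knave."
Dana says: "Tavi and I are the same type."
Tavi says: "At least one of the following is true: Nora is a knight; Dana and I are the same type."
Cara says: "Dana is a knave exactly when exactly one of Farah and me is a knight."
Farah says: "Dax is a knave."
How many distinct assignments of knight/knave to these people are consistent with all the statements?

1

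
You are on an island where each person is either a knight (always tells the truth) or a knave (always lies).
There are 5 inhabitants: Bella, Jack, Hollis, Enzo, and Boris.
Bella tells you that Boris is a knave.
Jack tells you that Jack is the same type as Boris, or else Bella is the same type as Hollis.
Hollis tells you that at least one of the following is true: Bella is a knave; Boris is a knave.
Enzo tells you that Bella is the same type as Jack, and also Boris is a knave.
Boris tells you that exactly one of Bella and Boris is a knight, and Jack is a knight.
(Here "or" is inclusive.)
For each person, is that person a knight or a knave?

Bella (knave): "Boris is a knave" — False. ✓
Jack is a knight, and the claim "Jack is the same type as Boris, or else Bella is the same type as Hollis" is indeed true.
Hollis is a knight; "at least one of the following is true: Bella is a knave; Boris is a knave" is true, as required.
Since Enzo is a knave, "Bella is the same type as Jack, and also Boris is a knave" needs to be False, which holds.
Boris is a knight, and the claim "exactly one of Bella and Boris is a knight, and Jack is a knight" is indeed true.

Bella is a knave, Jack is a knight, Hollis is a knight, Enzo is a knave, and Boris is a knight.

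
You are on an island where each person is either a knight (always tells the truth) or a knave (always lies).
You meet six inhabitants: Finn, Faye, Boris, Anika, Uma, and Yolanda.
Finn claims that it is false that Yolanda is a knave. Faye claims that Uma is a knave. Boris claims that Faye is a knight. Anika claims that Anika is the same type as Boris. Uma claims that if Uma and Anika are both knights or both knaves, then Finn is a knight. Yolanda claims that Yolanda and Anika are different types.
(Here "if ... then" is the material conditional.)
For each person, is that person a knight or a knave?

Finn is a knave, Faye is a knight, Boris is a knight, Anika is a knave, Uma is a knave, and Yolanda is a knave.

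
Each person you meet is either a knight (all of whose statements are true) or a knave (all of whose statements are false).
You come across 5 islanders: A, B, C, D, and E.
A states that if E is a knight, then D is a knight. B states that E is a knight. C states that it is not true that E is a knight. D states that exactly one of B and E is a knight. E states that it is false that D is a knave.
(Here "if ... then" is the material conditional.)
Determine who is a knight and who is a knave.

Knights: A and C. Knaves: B, D, and E.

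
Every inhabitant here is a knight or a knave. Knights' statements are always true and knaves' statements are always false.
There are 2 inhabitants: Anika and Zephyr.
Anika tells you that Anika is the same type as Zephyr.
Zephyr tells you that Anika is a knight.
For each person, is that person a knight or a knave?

Since Anika is a knight, "Anika is the same type as Zephyr" needs to be True, which holds.
Zephyr is a knight, so "Anika is a knight" must be True — and it is.

Knights: Anika and Zephyr. Knaves: none.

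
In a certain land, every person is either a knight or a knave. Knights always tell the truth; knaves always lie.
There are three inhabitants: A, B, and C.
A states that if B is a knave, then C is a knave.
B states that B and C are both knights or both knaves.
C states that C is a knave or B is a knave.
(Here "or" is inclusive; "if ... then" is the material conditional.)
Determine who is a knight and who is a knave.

Knights: C. Knaves: A and B.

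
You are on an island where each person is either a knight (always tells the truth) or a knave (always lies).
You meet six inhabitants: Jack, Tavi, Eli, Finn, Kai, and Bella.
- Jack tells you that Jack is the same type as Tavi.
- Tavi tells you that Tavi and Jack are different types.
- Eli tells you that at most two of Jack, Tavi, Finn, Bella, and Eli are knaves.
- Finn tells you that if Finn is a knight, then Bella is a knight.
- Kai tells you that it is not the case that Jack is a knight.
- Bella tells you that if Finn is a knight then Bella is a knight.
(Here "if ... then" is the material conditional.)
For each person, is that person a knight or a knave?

Since Jack is a knave, "Jack is the same type as Tavi" needs to be False, which holds.
Tavi is a knight, and the claim "Tavi and Jack are different types" is indeed True.
Since Eli is a knight, "at most two of Jack, Tavi, Finn, Bella, and Eli are knaves" needs to be True, which holds.
As a knight, Finn's statement "if Finn is a knight, then Bella is a knight" should be True; it is.
Since Kai is a knight, "it is not the case that Jack is a knight" needs to be True, which holds.
Bella is a knight; "if Finn is a knight then Bella is a knight" is True, as required.

Knights: Tavi, Eli, Finn, Kai, and Bella. Knaves: Jack.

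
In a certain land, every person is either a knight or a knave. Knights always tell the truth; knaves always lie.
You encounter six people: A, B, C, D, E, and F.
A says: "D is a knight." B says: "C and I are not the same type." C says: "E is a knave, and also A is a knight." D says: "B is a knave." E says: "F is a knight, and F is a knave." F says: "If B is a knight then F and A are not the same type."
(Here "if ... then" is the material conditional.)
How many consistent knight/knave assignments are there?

Consistent assignments:
  A=knave, B=knight, C=knave, D=knave, E=knave, F=knight
  A=knave, B=knight, C=knave, D=knave, E=knave, F=knave

2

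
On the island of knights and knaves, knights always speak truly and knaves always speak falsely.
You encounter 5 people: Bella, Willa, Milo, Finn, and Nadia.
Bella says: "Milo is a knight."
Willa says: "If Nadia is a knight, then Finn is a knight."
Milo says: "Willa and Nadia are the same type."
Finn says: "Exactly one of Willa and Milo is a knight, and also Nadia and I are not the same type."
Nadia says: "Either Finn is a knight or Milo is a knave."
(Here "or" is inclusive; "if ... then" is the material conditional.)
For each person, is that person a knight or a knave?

Since Bella is a knave, "Milo is a knight" needs to be false, which holds.
Willa is a knave, so "if Nadia is a knight, then Finn is a knight" must be false — and it is.
As a knave, Milo's statement "Willa and Nadia are the same type" should be false; it is.
Finn is a knave, and the claim "exactly one of Willa and Milo is a knight, and also Nadia and I are not the same type" is indeed false.
Since Nadia is a knight, "either Finn is a knight or Milo is a knave" needs to be True, which holds.

Bella is a knave, Willa is a knave, Milo is a knave, Finn is a knave, and Nadia is a knight.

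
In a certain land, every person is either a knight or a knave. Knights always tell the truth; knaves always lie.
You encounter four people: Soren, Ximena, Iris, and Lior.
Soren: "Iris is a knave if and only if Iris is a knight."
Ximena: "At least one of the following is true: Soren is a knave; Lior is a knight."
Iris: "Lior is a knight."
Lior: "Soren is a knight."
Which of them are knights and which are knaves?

Soren is a knave, Ximena is a knight, Iris is a knave, and Lior is a knave.

Suppose Soren is a knight. Then Soren's statement "Iris is a knave if and only if Iris is a knight" would have to be true. Checking the 8 ways to assign the others, none is consistent with every speaker.
(For instance, with Ximena=knight, Iris=knave, Lior=knave, Soren's claim "Iris is a knave if and only if Iris is a knight" comes out false where it would need to be true.)
So Soren must be a knave, making "Iris is a knave if and only if Iris is a knight" false. Taking Soren=knave, Ximena=knight, Iris=knave, Lior=knave, each remaining statement checks out:
  Ximena (knight): "at least one of the following is true: Soren is a knave; Lior is a knight" — true. ✓
  Iris (knave): "Lior is a knight" — false. ✓
  Lior (knave): "Soren is a knight" — false. ✓
This is the unique consistent assignment.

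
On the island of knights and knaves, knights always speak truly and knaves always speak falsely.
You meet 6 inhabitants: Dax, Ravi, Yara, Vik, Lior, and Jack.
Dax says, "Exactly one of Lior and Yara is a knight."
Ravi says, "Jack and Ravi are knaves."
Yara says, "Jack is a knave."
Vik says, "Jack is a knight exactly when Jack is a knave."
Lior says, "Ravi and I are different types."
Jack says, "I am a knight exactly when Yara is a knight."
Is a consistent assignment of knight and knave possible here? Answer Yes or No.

Checking all 64 assignments, each has at least one speaker whose statement's truth value contradicts their type.

No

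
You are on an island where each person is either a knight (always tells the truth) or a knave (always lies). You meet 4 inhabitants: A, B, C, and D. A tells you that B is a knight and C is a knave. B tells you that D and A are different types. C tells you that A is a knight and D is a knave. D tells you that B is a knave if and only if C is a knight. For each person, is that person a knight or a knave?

A is a knave, B is a knave, C is a knave, and D is a knave.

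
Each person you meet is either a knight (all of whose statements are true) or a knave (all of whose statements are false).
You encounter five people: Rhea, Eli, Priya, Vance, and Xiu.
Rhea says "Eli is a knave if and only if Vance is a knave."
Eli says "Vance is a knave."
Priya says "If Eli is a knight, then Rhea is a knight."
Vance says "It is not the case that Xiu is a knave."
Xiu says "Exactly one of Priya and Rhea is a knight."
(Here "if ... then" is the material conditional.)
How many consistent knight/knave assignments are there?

Consistent assignments:
  Rhea=knave, Eli=knight, Priya=knave, Vance=knave, Xiu=knave
  Rhea=knave, Eli=knave, Priya=knight, Vance=knight, Xiu=knight

2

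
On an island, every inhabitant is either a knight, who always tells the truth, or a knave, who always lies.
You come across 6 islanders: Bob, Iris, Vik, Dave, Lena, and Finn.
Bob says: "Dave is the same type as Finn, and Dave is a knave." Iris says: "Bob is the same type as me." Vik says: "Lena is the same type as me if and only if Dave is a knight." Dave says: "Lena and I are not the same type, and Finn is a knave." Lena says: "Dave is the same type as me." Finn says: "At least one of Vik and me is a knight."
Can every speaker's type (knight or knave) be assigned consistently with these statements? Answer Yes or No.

Checking all 64 assignments, each has at least one speaker whose statement's truth value contradicts their type.

No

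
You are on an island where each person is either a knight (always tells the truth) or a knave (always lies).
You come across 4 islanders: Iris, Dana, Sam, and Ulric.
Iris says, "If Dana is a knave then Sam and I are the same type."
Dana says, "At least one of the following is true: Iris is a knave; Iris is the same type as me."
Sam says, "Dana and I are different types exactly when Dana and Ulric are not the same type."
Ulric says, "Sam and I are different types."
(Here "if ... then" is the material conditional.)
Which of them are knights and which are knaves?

Since Iris is a knight, "if Dana is a knave then Sam and I are the same type" needs to be True, which holds.
Dana (knight): "at least one of the following is true: Iris is a knave; Iris is the same type as me" — True. ✓
Sam is a knave; "Dana and I are different types exactly when Dana and Ulric are not the same type" is False, as required.
Ulric (knight): "Sam and I are different types" — True. ✓

Knights: Iris, Dana, and Ulric. Knaves: Sam.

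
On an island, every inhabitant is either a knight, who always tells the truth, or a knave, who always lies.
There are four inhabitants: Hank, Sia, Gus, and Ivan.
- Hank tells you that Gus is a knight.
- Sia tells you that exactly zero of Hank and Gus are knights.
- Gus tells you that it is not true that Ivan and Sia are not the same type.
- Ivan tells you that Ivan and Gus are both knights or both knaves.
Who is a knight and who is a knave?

Knights: Hank and Gus. Knaves: Sia and Ivan.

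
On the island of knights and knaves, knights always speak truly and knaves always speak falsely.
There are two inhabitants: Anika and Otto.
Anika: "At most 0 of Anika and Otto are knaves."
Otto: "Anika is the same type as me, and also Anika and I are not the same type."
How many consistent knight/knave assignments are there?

1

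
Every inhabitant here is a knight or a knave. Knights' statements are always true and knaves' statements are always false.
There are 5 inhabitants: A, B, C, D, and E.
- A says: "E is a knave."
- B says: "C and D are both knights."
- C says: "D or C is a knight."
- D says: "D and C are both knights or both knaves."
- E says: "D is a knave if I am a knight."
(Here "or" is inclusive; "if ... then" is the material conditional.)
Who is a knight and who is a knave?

A is a knave, B is a knave, C is a knight, D is a knave, and E is a knight.

Suppose A is a knight. Then A's statement "E is a knave" would have to be true. Checking the 16 ways to assign the others, none is consistent with every speaker.
(For instance, with B=knave, C=knight, D=knave, E=knight, A's claim "E is a knave" comes out false where it would need to be true.)
So A must be a knave, making "E is a knave" false. Taking A=knave, B=knave, C=knight, D=knave, E=knight, each remaining statement checks out:
  B (knave): "C and D are both knights" — false. ✓
  C (knight): "D or C is a knight" — true. ✓
  D (knave): "D and C are both knights or both knaves" — false. ✓
  E (knight): "D is a knave if I am a knight" — true. ✓
This is the unique consistent assignment.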